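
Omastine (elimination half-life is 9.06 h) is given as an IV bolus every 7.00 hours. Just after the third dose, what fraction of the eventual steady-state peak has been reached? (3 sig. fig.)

k = ln 2 / 9.06 = 0.07651 h⁻¹
f_n = 1 − e^(−nkτ) = 1 − e^(−3 × 0.07651 × 7.00) = 1 − e^(−1.607) = 1 − 0.2006 ≈ 0.799

0.799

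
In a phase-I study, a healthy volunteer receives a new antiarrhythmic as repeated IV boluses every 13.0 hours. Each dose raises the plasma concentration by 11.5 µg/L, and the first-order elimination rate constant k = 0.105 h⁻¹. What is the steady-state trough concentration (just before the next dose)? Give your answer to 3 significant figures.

Fraction remaining after one interval: e^(−kτ) = e^(−0.1050 × 13.0) = 0.2554
R = 1 / (1 − 0.2554) = 1.343
Css,max = 11.5 × 1.343 = 15.44 µg/L
Css,min = Css,max × e^(−kτ) = 15.44 × 0.2554 ≈ 3.94 µg/L

3.94 µg/L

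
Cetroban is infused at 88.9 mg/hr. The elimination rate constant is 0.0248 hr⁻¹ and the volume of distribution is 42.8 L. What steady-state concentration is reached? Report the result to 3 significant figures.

83.8 mg/L

CL = k · V = 0.0248 × 42.8 = 1.061 L/hr
Css = rate / CL = 88.9 / 1.061 ≈ 83.8 mg/L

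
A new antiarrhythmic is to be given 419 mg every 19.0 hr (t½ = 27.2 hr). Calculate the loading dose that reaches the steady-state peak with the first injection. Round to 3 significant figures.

1090 mg

k = ln 2 / 27.2 = 0.02548 hr⁻¹
Accumulation ratio R = 1 / (1 − e^(−kτ)) = 1 / (1 − e^(−0.02548×19.0)) = 1 / (1 − 0.6162) = 2.606
Loading dose = maintenance dose × R = 419 × 2.606 ≈ 1090 mg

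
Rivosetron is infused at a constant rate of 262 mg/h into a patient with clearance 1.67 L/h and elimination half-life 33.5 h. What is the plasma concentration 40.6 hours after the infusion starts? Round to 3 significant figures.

89.2 mg/L

Css = rate / CL = 262 / 1.67 = 156.9 mg/L
k = ln 2 / 33.5 = 0.02069 h⁻¹
C(t) = Css (1 − e^(−kt)) = 156.9 × (1 − e^(−0.8401)) = 156.9 × 0.5683 ≈ 89.2 mg/L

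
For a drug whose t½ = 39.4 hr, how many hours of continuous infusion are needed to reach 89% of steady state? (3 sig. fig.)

k = ln 2 / 39.4 = 0.01759 hr⁻¹
f = 1 − e^(−kt)  ⇒  t = −ln(1 − f) / k
t = −ln(1 − 0.89) / 0.01759 = 2.207 / 0.01759 ≈ 125 hours

125 hours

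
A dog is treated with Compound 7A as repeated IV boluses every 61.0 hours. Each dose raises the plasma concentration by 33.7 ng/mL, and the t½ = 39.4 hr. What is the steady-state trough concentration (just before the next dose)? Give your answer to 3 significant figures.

17.5 ng/mL

k = ln 2 / 39.4 = 0.01759 hr⁻¹
Fraction remaining after one interval: e^(−kτ) = e^(−0.01759 × 61.0) = 0.3419
R = 1 / (1 − 0.3419) = 1.520
Css,max = 33.7 × 1.520 = 51.21 ng/mL
Css,min = Css,max × e^(−kτ) = 51.21 × 0.3419 ≈ 17.5 ng/mL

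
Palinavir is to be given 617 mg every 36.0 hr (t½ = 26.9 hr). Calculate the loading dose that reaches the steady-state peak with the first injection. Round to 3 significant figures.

k = ln 2 / 26.9 = 0.02577 hr⁻¹
Accumulation ratio R = 1 / (1 − e^(−kτ)) = 1 / (1 − e^(−0.02577×36.0)) = 1 / (1 − 0.3955) = 1.654
Loading dose = maintenance dose × R = 617 × 1.654 ≈ 1020 mg

1020 mg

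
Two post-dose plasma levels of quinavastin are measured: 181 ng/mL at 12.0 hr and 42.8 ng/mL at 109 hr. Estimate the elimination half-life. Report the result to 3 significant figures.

k = ln(C₁/C₂) / (t₂ − t₁) = ln(181/42.8) / (109 − 12.0)
  = 1.442 / 97.00 = 0.01487 hr⁻¹
t½ = ln 2 / k = ln 2 / 0.01487 ≈ 46.6 hours

46.6 hours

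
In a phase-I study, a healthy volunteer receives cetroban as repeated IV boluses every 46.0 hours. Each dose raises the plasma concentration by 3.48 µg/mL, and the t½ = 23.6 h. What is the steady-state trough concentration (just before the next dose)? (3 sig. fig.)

k = ln 2 / 23.6 = 0.02937 h⁻¹
Fraction remaining after one interval: e^(−kτ) = e^(−0.02937 × 46.0) = 0.2590
R = 1 / (1 − 0.2590) = 1.349
Css,max = 3.48 × 1.349 = 4.696 µg/mL
Css,min = Css,max × e^(−kτ) = 4.696 × 0.2590 ≈ 1.22 µg/mL

1.22 µg/mL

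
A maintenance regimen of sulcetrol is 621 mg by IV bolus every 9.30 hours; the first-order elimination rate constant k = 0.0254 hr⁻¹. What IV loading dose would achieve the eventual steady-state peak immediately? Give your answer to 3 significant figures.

Accumulation ratio R = 1 / (1 − e^(−kτ)) = 1 / (1 − e^(−0.02540×9.30)) = 1 / (1 − 0.7896) = 4.753
Loading dose = maintenance dose × R = 621 × 4.753 ≈ 2950 mg

2950 mg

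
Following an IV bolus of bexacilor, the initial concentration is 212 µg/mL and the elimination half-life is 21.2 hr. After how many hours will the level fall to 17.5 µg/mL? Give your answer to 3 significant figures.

76.3 hours

k = ln 2 / 21.2 = 0.03270 hr⁻¹
C(t) = C₀ e^(−kt)  ⇒  t = ln(C₀/C) / k
t = ln(212/17.5) / 0.03270 = 2.494 / 0.03270 ≈ 76.3 hours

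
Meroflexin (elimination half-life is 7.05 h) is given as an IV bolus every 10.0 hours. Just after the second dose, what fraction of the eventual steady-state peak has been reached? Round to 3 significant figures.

k = ln 2 / 7.05 = 0.09832 h⁻¹
f_n = 1 − e^(−nkτ) = 1 − e^(−2 × 0.09832 × 10.0) = 1 − e^(−1.966) = 1 − 0.1400 ≈ 0.860

0.860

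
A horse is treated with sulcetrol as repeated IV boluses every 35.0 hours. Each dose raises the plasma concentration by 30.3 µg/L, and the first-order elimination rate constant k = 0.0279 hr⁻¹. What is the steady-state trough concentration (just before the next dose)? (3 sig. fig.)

Fraction remaining after one interval: e^(−kτ) = e^(−0.02790 × 35.0) = 0.3766
R = 1 / (1 − 0.3766) = 1.604
Css,max = 30.3 × 1.604 = 48.61 µg/L
Css,min = Css,max × e^(−kτ) = 48.61 × 0.3766 ≈ 18.3 µg/L

18.3 µg/L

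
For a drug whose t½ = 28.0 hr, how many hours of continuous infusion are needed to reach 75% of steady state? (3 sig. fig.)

56.0 hours

k = ln 2 / 28.0 = 0.02476 hr⁻¹
f = 1 − e^(−kt)  ⇒  t = −ln(1 − f) / k
t = −ln(1 − 0.75) / 0.02476 = 1.386 / 0.02476 ≈ 56.0 hours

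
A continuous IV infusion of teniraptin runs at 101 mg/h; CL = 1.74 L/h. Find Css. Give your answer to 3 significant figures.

Css = infusion rate / CL = 101 / 1.74 ≈ 58.0 µg/mL

58.0 µg/mL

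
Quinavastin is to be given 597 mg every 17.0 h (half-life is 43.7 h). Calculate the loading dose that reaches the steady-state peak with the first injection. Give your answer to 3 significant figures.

k = ln 2 / 43.7 = 0.01586 h⁻¹
Accumulation ratio R = 1 / (1 − e^(−kτ)) = 1 / (1 − e^(−0.01586×17.0)) = 1 / (1 − 0.7637) = 4.231
Loading dose = maintenance dose × R = 597 × 4.231 ≈ 2530 mg

2530 mg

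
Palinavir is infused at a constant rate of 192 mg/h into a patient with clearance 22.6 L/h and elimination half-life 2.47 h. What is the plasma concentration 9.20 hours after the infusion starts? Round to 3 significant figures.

7.85 µg/mL

Css = rate / CL = 192 / 22.6 = 8.496 µg/mL
k = ln 2 / 2.47 = 0.2806 h⁻¹
C(t) = Css (1 − e^(−kt)) = 8.496 × (1 − e^(−2.582)) = 8.496 × 0.9244 ≈ 7.85 µg/mL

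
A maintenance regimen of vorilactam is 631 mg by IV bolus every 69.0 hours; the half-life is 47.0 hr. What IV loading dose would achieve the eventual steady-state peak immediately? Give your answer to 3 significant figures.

988 mg

k = ln 2 / 47.0 = 0.01475 hr⁻¹
Accumulation ratio R = 1 / (1 − e^(−kτ)) = 1 / (1 − e^(−0.01475×69.0)) = 1 / (1 − 0.3615) = 1.566
Loading dose = maintenance dose × R = 631 × 1.566 ≈ 988 mg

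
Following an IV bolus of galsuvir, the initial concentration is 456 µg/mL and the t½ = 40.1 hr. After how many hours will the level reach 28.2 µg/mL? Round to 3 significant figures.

161 hours

k = ln 2 / 40.1 = 0.01729 hr⁻¹
C(t) = C₀ e^(−kt)  ⇒  t = ln(C₀/C) / k
t = ln(456/28.2) / 0.01729 = 2.783 / 0.01729 ≈ 161 hours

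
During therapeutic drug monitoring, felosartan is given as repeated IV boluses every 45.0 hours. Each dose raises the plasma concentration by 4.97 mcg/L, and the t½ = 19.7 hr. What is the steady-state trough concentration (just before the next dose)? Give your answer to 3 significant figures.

1.28 mcg/L

k = ln 2 / 19.7 = 0.03519 hr⁻¹
Fraction remaining after one interval: e^(−kτ) = e^(−0.03519 × 45.0) = 0.2053
R = 1 / (1 − 0.2053) = 1.258
Css,max = 4.97 × 1.258 = 6.254 mcg/L
Css,min = Css,max × e^(−kτ) = 6.254 × 0.2053 ≈ 1.28 mcg/L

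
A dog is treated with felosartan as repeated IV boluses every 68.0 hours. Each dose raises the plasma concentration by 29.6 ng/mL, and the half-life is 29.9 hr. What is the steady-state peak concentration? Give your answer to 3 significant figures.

37.3 ng/mL

k = ln 2 / 29.9 = 0.02318 hr⁻¹
Fraction remaining after one interval: e^(−kτ) = e^(−0.02318 × 68.0) = 0.2067
R = 1 / (1 − 0.2067) = 1.261
Css,max = 29.6 × 1.261 ≈ 37.3 ng/mL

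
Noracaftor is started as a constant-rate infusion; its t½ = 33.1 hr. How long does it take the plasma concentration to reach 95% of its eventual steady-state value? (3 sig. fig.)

143 hours

k = ln 2 / 33.1 = 0.02094 hr⁻¹
f = 1 − e^(−kt)  ⇒  t = −ln(1 − f) / k
t = −ln(1 − 0.95) / 0.02094 = 2.996 / 0.02094 ≈ 143 hours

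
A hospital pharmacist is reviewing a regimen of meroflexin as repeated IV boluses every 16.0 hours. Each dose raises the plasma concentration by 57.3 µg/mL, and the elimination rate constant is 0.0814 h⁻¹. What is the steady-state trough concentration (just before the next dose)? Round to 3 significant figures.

Fraction remaining after one interval: e^(−kτ) = e^(−0.08140 × 16.0) = 0.2719
R = 1 / (1 − 0.2719) = 1.373
Css,max = 57.3 × 1.373 = 78.70 µg/mL
Css,min = Css,max × e^(−kτ) = 78.70 × 0.2719 ≈ 21.4 µg/mL

21.4 µg/mL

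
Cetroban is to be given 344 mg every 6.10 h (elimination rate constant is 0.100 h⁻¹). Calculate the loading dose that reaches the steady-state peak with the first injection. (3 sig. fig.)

753 mg

Accumulation ratio R = 1 / (1 − e^(−kτ)) = 1 / (1 − e^(−0.1000×6.10)) = 1 / (1 − 0.5434) = 2.190
Loading dose = maintenance dose × R = 344 × 2.190 ≈ 753 mg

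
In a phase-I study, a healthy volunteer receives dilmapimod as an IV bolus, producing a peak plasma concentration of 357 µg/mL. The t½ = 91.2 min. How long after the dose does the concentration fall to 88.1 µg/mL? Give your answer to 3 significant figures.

184 minutes

k = ln 2 / 91.2 = 0.007600 min⁻¹
C(t) = C₀ e^(−kt)  ⇒  t = ln(C₀/C) / k
t = ln(357/88.1) / 0.007600 = 1.399 / 0.007600 ≈ 184 minutes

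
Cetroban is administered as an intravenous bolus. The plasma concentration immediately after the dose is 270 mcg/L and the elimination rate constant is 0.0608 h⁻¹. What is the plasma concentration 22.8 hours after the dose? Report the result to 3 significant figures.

67.5 mcg/L

C(t) = C₀ e^(−kt) = 270 × e^(−0.06080 × 22.8) = 270 × e^(−1.386) = 270 × 0.2500 ≈ 67.5 mcg/L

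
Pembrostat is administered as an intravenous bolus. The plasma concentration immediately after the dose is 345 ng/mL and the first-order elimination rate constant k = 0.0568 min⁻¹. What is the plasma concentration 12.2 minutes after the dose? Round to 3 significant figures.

173 ng/mL

C(t) = C₀ e^(−kt) = 345 × e^(−0.05680 × 12.2) = 345 × e^(−0.6930) = 345 × 0.5001 ≈ 173 ng/mL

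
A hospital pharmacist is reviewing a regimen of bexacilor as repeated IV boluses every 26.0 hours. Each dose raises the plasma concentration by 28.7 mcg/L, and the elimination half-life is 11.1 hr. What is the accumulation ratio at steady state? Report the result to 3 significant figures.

1.25

k = ln 2 / 11.1 = 0.06245 hr⁻¹
Fraction remaining after one interval: e^(−kτ) = e^(−0.06245 × 26.0) = 0.1972
R = 1 / (1 − 0.1972) = 1 / 0.8028 ≈ 1.25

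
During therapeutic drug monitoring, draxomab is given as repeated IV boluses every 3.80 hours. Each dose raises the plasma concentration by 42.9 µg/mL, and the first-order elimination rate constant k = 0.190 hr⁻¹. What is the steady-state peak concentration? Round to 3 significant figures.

Fraction remaining after one interval: e^(−kτ) = e^(−0.1900 × 3.80) = 0.4858
R = 1 / (1 − 0.4858) = 1.945
Css,max = 42.9 × 1.945 ≈ 83.4 µg/mL

83.4 µg/mL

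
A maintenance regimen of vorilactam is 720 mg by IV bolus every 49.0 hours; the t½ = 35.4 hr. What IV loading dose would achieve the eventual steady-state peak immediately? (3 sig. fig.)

k = ln 2 / 35.4 = 0.01958 hr⁻¹
Accumulation ratio R = 1 / (1 − e^(−kτ)) = 1 / (1 − e^(−0.01958×49.0)) = 1 / (1 − 0.3831) = 1.621
Loading dose = maintenance dose × R = 720 × 1.621 ≈ 1170 mg

1170 mg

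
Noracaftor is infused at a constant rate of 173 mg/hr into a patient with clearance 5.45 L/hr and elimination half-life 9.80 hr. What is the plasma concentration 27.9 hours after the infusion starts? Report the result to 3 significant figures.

Css = rate / CL = 173 / 5.45 = 31.74 µg/mL
k = ln 2 / 9.80 = 0.07073 hr⁻¹
C(t) = Css (1 − e^(−kt)) = 31.74 × (1 − e^(−1.973)) = 31.74 × 0.8610 ≈ 27.3 µg/mL

27.3 µg/mL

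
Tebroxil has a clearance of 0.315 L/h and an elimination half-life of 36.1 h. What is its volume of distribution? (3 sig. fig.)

16.4 L

k = ln 2 / t½ = ln 2 / 36.1 = 0.01920 h⁻¹
V = CL / k = 0.315 / 0.01920 ≈ 16.4 L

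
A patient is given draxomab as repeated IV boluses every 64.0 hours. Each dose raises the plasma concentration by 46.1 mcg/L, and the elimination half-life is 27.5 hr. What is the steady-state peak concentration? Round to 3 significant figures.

k = ln 2 / 27.5 = 0.02521 hr⁻¹
Fraction remaining after one interval: e^(−kτ) = e^(−0.02521 × 64.0) = 0.1993
R = 1 / (1 − 0.1993) = 1.249
Css,max = 46.1 × 1.249 ≈ 57.6 mcg/L

57.6 mcg/L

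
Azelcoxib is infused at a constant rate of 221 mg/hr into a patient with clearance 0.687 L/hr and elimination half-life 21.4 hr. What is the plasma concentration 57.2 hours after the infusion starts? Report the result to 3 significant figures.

Css = rate / CL = 221 / 0.687 = 321.7 µg/mL
k = ln 2 / 21.4 = 0.03239 hr⁻¹
C(t) = Css (1 − e^(−kt)) = 321.7 × (1 − e^(−1.853)) = 321.7 × 0.8432 ≈ 271 µg/mL

271 µg/mL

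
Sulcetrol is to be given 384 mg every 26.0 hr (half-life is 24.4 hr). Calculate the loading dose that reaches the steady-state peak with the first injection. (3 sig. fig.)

735 mg

k = ln 2 / 24.4 = 0.02841 hr⁻¹
Accumulation ratio R = 1 / (1 − e^(−kτ)) = 1 / (1 − e^(−0.02841×26.0)) = 1 / (1 − 0.4778) = 1.915
Loading dose = maintenance dose × R = 384 × 1.915 ≈ 735 mg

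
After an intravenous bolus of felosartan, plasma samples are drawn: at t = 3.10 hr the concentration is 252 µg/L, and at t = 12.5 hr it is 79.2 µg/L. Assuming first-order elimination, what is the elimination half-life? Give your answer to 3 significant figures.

k = ln(C₁/C₂) / (t₂ − t₁) = ln(252/79.2) / (12.5 − 3.10)
  = 1.157 / 9.400 = 0.1231 hr⁻¹
t½ = ln 2 / k = ln 2 / 0.1231 ≈ 5.63 hours

5.63 hours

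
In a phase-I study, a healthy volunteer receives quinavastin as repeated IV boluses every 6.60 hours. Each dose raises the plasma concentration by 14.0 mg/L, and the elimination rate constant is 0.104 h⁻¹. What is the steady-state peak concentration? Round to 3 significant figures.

Fraction remaining after one interval: e^(−kτ) = e^(−0.1040 × 6.60) = 0.5034
R = 1 / (1 − 0.5034) = 2.014
Css,max = 14.0 × 2.014 ≈ 28.2 mg/L

28.2 mg/L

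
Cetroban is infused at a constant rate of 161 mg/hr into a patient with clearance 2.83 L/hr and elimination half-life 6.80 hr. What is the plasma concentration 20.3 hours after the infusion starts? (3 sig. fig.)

49.7 mg/L

Css = rate / CL = 161 / 2.83 = 56.89 mg/L
k = ln 2 / 6.80 = 0.1019 hr⁻¹
C(t) = Css (1 − e^(−kt)) = 56.89 × (1 − e^(−2.069)) = 56.89 × 0.8737 ≈ 49.7 mg/L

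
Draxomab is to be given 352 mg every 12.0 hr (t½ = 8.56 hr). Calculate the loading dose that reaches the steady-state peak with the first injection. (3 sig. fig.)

566 mg

k = ln 2 / 8.56 = 0.08098 hr⁻¹
Accumulation ratio R = 1 / (1 − e^(−kτ)) = 1 / (1 − e^(−0.08098×12.0)) = 1 / (1 − 0.3784) = 1.609
Loading dose = maintenance dose × R = 352 × 1.609 ≈ 566 mg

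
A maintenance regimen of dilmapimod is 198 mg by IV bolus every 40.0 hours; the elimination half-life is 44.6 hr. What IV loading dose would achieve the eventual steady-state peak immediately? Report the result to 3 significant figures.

k = ln 2 / 44.6 = 0.01554 hr⁻¹
Accumulation ratio R = 1 / (1 − e^(−kτ)) = 1 / (1 − e^(−0.01554×40.0)) = 1 / (1 − 0.5371) = 2.160
Loading dose = maintenance dose × R = 198 × 2.160 ≈ 428 mg

428 mg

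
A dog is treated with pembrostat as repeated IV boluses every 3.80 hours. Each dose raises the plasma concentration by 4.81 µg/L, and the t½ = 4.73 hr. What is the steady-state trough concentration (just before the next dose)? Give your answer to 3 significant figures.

k = ln 2 / 4.73 = 0.1465 hr⁻¹
Fraction remaining after one interval: e^(−kτ) = e^(−0.1465 × 3.80) = 0.5730
R = 1 / (1 − 0.5730) = 2.342
Css,max = 4.81 × 2.342 = 11.26 µg/L
Css,min = Css,max × e^(−kτ) = 11.26 × 0.5730 ≈ 6.45 µg/L

6.45 µg/L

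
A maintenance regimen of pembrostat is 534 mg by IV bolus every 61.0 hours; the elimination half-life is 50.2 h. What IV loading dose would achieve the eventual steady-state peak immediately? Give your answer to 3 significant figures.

938 mg

k = ln 2 / 50.2 = 0.01381 h⁻¹
Accumulation ratio R = 1 / (1 − e^(−kτ)) = 1 / (1 − e^(−0.01381×61.0)) = 1 / (1 − 0.4307) = 1.757
Loading dose = maintenance dose × R = 534 × 1.757 ≈ 938 mg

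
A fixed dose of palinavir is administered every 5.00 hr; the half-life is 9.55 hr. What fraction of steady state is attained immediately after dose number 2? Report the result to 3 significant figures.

0.516

k = ln 2 / 9.55 = 0.07258 hr⁻¹
f_n = 1 − e^(−nkτ) = 1 − e^(−2 × 0.07258 × 5.00) = 1 − e^(−0.7258) = 1 − 0.4839 ≈ 0.516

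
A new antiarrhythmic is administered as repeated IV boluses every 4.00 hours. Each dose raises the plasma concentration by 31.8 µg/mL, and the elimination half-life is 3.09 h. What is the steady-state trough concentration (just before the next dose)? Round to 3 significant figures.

k = ln 2 / 3.09 = 0.2243 h⁻¹
Fraction remaining after one interval: e^(−kτ) = e^(−0.2243 × 4.00) = 0.4077
R = 1 / (1 − 0.4077) = 1.688
Css,max = 31.8 × 1.688 = 53.69 µg/mL
Css,min = Css,max × e^(−kτ) = 53.69 × 0.4077 ≈ 21.9 µg/mL

21.9 µg/mL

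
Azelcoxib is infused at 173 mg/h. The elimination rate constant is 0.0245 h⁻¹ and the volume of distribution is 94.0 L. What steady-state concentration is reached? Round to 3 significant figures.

CL = k · V = 0.0245 × 94.0 = 2.303 L/h
Css = rate / CL = 173 / 2.303 ≈ 75.1 µg/mL

75.1 µg/mL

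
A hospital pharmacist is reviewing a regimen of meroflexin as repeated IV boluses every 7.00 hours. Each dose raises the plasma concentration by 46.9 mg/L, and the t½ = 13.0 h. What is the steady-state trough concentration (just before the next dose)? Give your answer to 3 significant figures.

k = ln 2 / 13.0 = 0.05332 h⁻¹
Fraction remaining after one interval: e^(−kτ) = e^(−0.05332 × 7.00) = 0.6885
R = 1 / (1 − 0.6885) = 3.210
Css,max = 46.9 × 3.210 = 150.6 mg/L
Css,min = Css,max × e^(−kτ) = 150.6 × 0.6885 ≈ 104 mg/L

104 mg/L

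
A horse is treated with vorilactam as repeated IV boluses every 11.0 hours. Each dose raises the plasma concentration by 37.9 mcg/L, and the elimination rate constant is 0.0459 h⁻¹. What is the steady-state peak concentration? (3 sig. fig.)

95.6 mcg/L

Fraction remaining after one interval: e^(−kτ) = e^(−0.04590 × 11.0) = 0.6036
R = 1 / (1 − 0.6036) = 2.522
Css,max = 37.9 × 2.522 ≈ 95.6 mcg/L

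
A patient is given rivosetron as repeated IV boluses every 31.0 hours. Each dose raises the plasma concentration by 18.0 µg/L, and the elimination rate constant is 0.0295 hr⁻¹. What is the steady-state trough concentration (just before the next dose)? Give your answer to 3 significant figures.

Fraction remaining after one interval: e^(−kτ) = e^(−0.02950 × 31.0) = 0.4007
R = 1 / (1 − 0.4007) = 1.669
Css,max = 18.0 × 1.669 = 30.04 µg/L
Css,min = Css,max × e^(−kτ) = 30.04 × 0.4007 ≈ 12.0 µg/L

12.0 µg/L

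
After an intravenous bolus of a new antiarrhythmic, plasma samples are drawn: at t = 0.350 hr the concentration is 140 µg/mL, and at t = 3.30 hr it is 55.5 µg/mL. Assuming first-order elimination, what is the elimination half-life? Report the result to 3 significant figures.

k = ln(C₁/C₂) / (t₂ − t₁) = ln(140/55.5) / (3.30 − 0.350)
  = 0.9253 / 2.950 = 0.3136 hr⁻¹
t½ = ln 2 / k = ln 2 / 0.3136 ≈ 2.21 hours

2.21 hours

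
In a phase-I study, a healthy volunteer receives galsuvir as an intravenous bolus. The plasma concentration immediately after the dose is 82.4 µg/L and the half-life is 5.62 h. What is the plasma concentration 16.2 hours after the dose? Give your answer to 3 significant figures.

k = ln 2 / 5.62 = 0.1233 h⁻¹
C(t) = C₀ e^(−kt) = 82.4 × e^(−0.1233 × 16.2) = 82.4 × e^(−1.998) = 82.4 × 0.1356 ≈ 11.2 µg/L

11.2 µg/L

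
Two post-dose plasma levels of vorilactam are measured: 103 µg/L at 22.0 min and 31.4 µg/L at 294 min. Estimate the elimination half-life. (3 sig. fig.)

k = ln(C₁/C₂) / (t₂ − t₁) = ln(103/31.4) / (294 − 22.0)
  = 1.188 / 272.0 = 0.004367 min⁻¹
t½ = ln 2 / k = ln 2 / 0.004367 ≈ 159 minutes

159 minutes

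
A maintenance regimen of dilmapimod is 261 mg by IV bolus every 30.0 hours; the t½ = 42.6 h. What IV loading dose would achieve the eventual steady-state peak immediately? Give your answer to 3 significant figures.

k = ln 2 / 42.6 = 0.01627 h⁻¹
Accumulation ratio R = 1 / (1 − e^(−kτ)) = 1 / (1 − e^(−0.01627×30.0)) = 1 / (1 − 0.6138) = 2.589
Loading dose = maintenance dose × R = 261 × 2.589 ≈ 676 mg

676 mg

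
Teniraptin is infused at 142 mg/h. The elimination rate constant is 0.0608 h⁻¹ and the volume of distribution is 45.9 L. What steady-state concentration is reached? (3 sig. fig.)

CL = k · V = 0.0608 × 45.9 = 2.791 L/h
Css = rate / CL = 142 / 2.791 ≈ 50.9 mg/L

50.9 mg/L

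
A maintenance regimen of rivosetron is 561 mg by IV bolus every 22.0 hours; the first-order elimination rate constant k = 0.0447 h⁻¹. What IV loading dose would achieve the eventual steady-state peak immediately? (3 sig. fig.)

896 mg

Accumulation ratio R = 1 / (1 − e^(−kτ)) = 1 / (1 − e^(−0.04470×22.0)) = 1 / (1 − 0.3740) = 1.598
Loading dose = maintenance dose × R = 561 × 1.598 ≈ 896 mg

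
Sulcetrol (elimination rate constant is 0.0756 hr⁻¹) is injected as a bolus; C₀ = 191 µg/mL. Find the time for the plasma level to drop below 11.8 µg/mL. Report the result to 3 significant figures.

C(t) = C₀ e^(−kt)  ⇒  t = ln(C₀/C) / k
t = ln(191/11.8) / 0.07560 = 2.784 / 0.07560 ≈ 36.8 hours

36.8 hours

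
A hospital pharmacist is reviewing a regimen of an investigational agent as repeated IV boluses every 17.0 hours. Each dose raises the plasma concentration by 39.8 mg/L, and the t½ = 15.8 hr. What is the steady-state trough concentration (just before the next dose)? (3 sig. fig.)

k = ln 2 / 15.8 = 0.04387 hr⁻¹
Fraction remaining after one interval: e^(−kτ) = e^(−0.04387 × 17.0) = 0.4744
R = 1 / (1 − 0.4744) = 1.902
Css,max = 39.8 × 1.902 = 75.72 mg/L
Css,min = Css,max × e^(−kτ) = 75.72 × 0.4744 ≈ 35.9 mg/L

35.9 mg/L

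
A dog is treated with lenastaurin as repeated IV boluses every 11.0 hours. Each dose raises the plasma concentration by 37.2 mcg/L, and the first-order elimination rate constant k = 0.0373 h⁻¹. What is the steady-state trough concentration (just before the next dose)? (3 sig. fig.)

73.3 mcg/L

Fraction remaining after one interval: e^(−kτ) = e^(−0.03730 × 11.0) = 0.6635
R = 1 / (1 − 0.6635) = 2.971
Css,max = 37.2 × 2.971 = 110.5 mcg/L
Css,min = Css,max × e^(−kτ) = 110.5 × 0.6635 ≈ 73.3 mcg/L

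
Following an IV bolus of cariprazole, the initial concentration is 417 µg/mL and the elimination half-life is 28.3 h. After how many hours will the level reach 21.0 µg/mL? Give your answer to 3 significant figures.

122 hours

k = ln 2 / 28.3 = 0.02449 h⁻¹
C(t) = C₀ e^(−kt)  ⇒  t = ln(C₀/C) / k
t = ln(417/21.0) / 0.02449 = 2.989 / 0.02449 ≈ 122 hours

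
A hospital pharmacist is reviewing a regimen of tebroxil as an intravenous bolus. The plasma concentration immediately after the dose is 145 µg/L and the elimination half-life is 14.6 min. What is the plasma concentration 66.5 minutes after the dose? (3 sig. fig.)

6.17 µg/L

k = ln 2 / 14.6 = 0.04748 min⁻¹
C(t) = C₀ e^(−kt) = 145 × e^(−0.04748 × 66.5) = 145 × e^(−3.157) = 145 × 0.04255 ≈ 6.17 µg/L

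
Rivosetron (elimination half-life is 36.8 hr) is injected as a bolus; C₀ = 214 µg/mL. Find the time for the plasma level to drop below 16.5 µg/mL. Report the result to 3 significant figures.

136 hours

k = ln 2 / 36.8 = 0.01884 hr⁻¹
C(t) = C₀ e^(−kt)  ⇒  t = ln(C₀/C) / k
t = ln(214/16.5) / 0.01884 = 2.563 / 0.01884 ≈ 136 hours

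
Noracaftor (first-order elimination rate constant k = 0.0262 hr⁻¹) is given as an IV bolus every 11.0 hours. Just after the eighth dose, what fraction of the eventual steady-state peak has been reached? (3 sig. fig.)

f_n = 1 − e^(−nkτ) = 1 − e^(−8 × 0.02620 × 11.0) = 1 − e^(−2.306) = 1 − 0.09970 ≈ 0.900

0.900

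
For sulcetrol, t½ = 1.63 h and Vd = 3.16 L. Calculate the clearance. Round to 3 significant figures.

k = ln 2 / t½ = ln 2 / 1.63 = 0.4252 h⁻¹
CL = k · V = 0.4252 × 3.16 ≈ 1.34 L/h

1.34 L/h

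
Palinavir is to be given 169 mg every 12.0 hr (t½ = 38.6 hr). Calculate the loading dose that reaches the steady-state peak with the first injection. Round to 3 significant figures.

k = ln 2 / 38.6 = 0.01796 hr⁻¹
Accumulation ratio R = 1 / (1 − e^(−kτ)) = 1 / (1 − e^(−0.01796×12.0)) = 1 / (1 − 0.8061) = 5.159
Loading dose = maintenance dose × R = 169 × 5.159 ≈ 872 mg

872 mg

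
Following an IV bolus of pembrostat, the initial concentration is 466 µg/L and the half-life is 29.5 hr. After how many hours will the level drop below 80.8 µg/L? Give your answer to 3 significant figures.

74.6 hours

k = ln 2 / 29.5 = 0.02350 hr⁻¹
C(t) = C₀ e^(−kt)  ⇒  t = ln(C₀/C) / k
t = ln(466/80.8) / 0.02350 = 1.752 / 0.02350 ≈ 74.6 hours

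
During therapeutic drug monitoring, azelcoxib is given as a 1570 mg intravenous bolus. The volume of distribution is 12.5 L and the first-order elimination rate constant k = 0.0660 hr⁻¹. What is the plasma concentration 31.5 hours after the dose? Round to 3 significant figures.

15.7 mg/L

C₀ = dose / V = 1570 / 12.5 = 125.6 mg/L
C(t) = C₀ e^(−kt) = 125.6 × e^(−0.06600 × 31.5) = 125.6 × e^(−2.079) = 125.6 × 0.1251 ≈ 15.7 mg/L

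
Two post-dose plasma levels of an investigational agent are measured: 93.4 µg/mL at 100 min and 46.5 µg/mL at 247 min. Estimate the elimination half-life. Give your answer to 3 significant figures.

146 minutes

k = ln(C₁/C₂) / (t₂ − t₁) = ln(93.4/46.5) / (247 − 100)
  = 0.6974 / 147.0 = 0.004744 min⁻¹
t½ = ln 2 / k = ln 2 / 0.004744 ≈ 146 minutes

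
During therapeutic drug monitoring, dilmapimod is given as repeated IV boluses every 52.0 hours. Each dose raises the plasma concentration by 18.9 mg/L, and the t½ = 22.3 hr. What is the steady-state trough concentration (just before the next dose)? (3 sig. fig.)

k = ln 2 / 22.3 = 0.03108 hr⁻¹
Fraction remaining after one interval: e^(−kτ) = e^(−0.03108 × 52.0) = 0.1986
R = 1 / (1 − 0.1986) = 1.248
Css,max = 18.9 × 1.248 = 23.58 mg/L
Css,min = Css,max × e^(−kτ) = 23.58 × 0.1986 ≈ 4.68 mg/L

4.68 mg/L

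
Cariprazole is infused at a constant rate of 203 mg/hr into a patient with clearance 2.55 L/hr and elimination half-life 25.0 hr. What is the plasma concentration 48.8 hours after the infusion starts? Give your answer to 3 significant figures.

59.0 µg/mL

Css = rate / CL = 203 / 2.55 = 79.61 µg/mL
k = ln 2 / 25.0 = 0.02773 hr⁻¹
C(t) = Css (1 − e^(−kt)) = 79.61 × (1 − e^(−1.353)) = 79.61 × 0.7415 ≈ 59.0 µg/mL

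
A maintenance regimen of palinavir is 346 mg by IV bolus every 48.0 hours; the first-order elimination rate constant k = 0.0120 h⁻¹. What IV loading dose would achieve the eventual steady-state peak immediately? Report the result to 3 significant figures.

790 mg

Accumulation ratio R = 1 / (1 − e^(−kτ)) = 1 / (1 − e^(−0.01200×48.0)) = 1 / (1 − 0.5621) = 2.284
Loading dose = maintenance dose × R = 346 × 2.284 ≈ 790 mg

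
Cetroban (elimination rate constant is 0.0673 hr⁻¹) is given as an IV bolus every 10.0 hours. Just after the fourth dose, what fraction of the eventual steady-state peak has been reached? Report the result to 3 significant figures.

0.932

f_n = 1 − e^(−nkτ) = 1 − e^(−4 × 0.06730 × 10.0) = 1 − e^(−2.692) = 1 − 0.06775 ≈ 0.932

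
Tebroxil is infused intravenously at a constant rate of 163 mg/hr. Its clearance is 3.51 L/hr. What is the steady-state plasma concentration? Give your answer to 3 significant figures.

46.4 mg/L

Css = infusion rate / CL = 163 / 3.51 ≈ 46.4 mg/L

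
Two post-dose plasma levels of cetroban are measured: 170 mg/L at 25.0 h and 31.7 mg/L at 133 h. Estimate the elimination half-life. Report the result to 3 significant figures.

44.6 hours

k = ln(C₁/C₂) / (t₂ − t₁) = ln(170/31.7) / (133 − 25.0)
  = 1.679 / 108.0 = 0.01555 h⁻¹
t½ = ln 2 / k = ln 2 / 0.01555 ≈ 44.6 hours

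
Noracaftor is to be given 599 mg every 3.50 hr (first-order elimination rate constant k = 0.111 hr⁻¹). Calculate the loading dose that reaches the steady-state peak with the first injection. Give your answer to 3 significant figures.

1860 mg

Accumulation ratio R = 1 / (1 − e^(−kτ)) = 1 / (1 − e^(−0.1110×3.50)) = 1 / (1 − 0.6781) = 3.106
Loading dose = maintenance dose × R = 599 × 3.106 ≈ 1860 mg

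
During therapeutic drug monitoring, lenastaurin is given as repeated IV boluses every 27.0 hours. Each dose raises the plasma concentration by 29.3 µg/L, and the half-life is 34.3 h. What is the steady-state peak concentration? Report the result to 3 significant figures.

k = ln 2 / 34.3 = 0.02021 h⁻¹
Fraction remaining after one interval: e^(−kτ) = e^(−0.02021 × 27.0) = 0.5795
R = 1 / (1 − 0.5795) = 2.378
Css,max = 29.3 × 2.378 ≈ 69.7 µg/L

69.7 µg/L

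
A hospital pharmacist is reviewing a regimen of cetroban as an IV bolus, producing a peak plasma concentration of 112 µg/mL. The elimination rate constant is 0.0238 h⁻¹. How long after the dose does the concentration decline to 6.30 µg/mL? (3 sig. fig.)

121 hours

C(t) = C₀ e^(−kt)  ⇒  t = ln(C₀/C) / k
t = ln(112/6.30) / 0.02380 = 2.878 / 0.02380 ≈ 121 hours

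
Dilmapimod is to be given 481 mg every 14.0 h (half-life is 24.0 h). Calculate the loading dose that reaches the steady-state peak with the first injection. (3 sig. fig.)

1450 mg

k = ln 2 / 24.0 = 0.02888 h⁻¹
Accumulation ratio R = 1 / (1 − e^(−kτ)) = 1 / (1 − e^(−0.02888×14.0)) = 1 / (1 − 0.6674) = 3.007
Loading dose = maintenance dose × R = 481 × 3.007 ≈ 1450 mg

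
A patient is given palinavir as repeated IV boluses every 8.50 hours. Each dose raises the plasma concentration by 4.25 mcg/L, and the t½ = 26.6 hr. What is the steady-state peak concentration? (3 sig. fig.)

21.4 mcg/L

k = ln 2 / 26.6 = 0.02606 hr⁻¹
Fraction remaining after one interval: e^(−kτ) = e^(−0.02606 × 8.50) = 0.8013
R = 1 / (1 − 0.8013) = 5.033
Css,max = 4.25 × 5.033 ≈ 21.4 mcg/L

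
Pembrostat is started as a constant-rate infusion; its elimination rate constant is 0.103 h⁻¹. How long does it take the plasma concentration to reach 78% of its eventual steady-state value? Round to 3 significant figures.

14.7 hours

f = 1 − e^(−kt)  ⇒  t = −ln(1 − f) / k
t = −ln(1 − 0.78) / 0.1030 = 1.514 / 0.1030 ≈ 14.7 hours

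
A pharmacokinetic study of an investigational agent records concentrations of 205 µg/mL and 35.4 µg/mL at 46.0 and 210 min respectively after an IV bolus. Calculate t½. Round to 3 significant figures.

k = ln(C₁/C₂) / (t₂ − t₁) = ln(205/35.4) / (210 − 46.0)
  = 1.756 / 164.0 = 0.01071 min⁻¹
t½ = ln 2 / k = ln 2 / 0.01071 ≈ 64.7 minutes

64.7 minutes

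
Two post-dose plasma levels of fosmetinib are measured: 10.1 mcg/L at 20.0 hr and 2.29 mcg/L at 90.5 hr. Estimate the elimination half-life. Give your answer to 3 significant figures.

k = ln(C₁/C₂) / (t₂ − t₁) = ln(10.1/2.29) / (90.5 − 20.0)
  = 1.484 / 70.50 = 0.02105 hr⁻¹
t½ = ln 2 / k = ln 2 / 0.02105 ≈ 32.9 hours

32.9 hours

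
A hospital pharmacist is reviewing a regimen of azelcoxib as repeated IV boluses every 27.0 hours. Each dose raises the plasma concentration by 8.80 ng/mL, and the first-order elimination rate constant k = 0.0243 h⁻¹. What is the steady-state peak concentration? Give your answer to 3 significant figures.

Fraction remaining after one interval: e^(−kτ) = e^(−0.02430 × 27.0) = 0.5189
R = 1 / (1 − 0.5189) = 2.078
Css,max = 8.80 × 2.078 ≈ 18.3 ng/mL

18.3 ng/mL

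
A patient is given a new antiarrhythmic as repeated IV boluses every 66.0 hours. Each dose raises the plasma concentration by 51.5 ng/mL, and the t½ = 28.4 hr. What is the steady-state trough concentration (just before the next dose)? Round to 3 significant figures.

k = ln 2 / 28.4 = 0.02441 hr⁻¹
Fraction remaining after one interval: e^(−kτ) = e^(−0.02441 × 66.0) = 0.1997
R = 1 / (1 − 0.1997) = 1.250
Css,max = 51.5 × 1.250 = 64.35 ng/mL
Css,min = Css,max × e^(−kτ) = 64.35 × 0.1997 ≈ 12.9 ng/mL

12.9 ng/mL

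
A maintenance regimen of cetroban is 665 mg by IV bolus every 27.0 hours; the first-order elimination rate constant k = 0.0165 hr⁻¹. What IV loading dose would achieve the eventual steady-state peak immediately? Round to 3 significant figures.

Accumulation ratio R = 1 / (1 − e^(−kτ)) = 1 / (1 − e^(−0.01650×27.0)) = 1 / (1 − 0.6405) = 2.782
Loading dose = maintenance dose × R = 665 × 2.782 ≈ 1850 mg

1850 mg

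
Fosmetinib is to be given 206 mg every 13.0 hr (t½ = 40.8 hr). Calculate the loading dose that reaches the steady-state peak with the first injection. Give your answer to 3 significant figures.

1040 mg

k = ln 2 / 40.8 = 0.01699 hr⁻¹
Accumulation ratio R = 1 / (1 − e^(−kτ)) = 1 / (1 − e^(−0.01699×13.0)) = 1 / (1 − 0.8018) = 5.046
Loading dose = maintenance dose × R = 206 × 5.046 ≈ 1040 mg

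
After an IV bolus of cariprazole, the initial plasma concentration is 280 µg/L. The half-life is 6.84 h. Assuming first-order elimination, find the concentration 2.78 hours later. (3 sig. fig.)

211 µg/L

k = ln 2 / 6.84 = 0.1013 h⁻¹
2.78 h is 0.4064 half-lives, so C = 280 × (1/2)^0.4064 = 280 × 0.7545 ≈ 211 µg/L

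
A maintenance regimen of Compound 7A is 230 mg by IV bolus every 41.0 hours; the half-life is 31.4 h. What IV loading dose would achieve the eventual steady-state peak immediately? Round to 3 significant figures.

386 mg

k = ln 2 / 31.4 = 0.02207 h⁻¹
Accumulation ratio R = 1 / (1 − e^(−kτ)) = 1 / (1 − e^(−0.02207×41.0)) = 1 / (1 − 0.4045) = 1.679
Loading dose = maintenance dose × R = 230 × 1.679 ≈ 386 mg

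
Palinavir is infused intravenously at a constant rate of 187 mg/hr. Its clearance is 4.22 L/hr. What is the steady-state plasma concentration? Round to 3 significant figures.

44.3 mg/L

Css = infusion rate / CL = 187 / 4.22 ≈ 44.3 mg/L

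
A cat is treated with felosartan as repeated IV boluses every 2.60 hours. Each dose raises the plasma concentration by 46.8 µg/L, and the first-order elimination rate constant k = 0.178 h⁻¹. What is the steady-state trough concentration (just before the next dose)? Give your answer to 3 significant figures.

79.5 µg/L

Fraction remaining after one interval: e^(−kτ) = e^(−0.1780 × 2.60) = 0.6295
R = 1 / (1 − 0.6295) = 2.699
Css,max = 46.8 × 2.699 = 126.3 µg/L
Css,min = Css,max × e^(−kτ) = 126.3 × 0.6295 ≈ 79.5 µg/L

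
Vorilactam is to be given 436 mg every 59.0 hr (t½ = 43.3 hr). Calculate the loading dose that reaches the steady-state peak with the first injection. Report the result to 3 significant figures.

713 mg

k = ln 2 / 43.3 = 0.01601 hr⁻¹
Accumulation ratio R = 1 / (1 − e^(−kτ)) = 1 / (1 − e^(−0.01601×59.0)) = 1 / (1 − 0.3889) = 1.636
Loading dose = maintenance dose × R = 436 × 1.636 ≈ 713 mg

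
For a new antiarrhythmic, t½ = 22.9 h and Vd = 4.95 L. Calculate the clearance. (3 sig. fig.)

0.150 L/h

k = ln 2 / t½ = ln 2 / 22.9 = 0.03027 h⁻¹
CL = k · V = 0.03027 × 4.95 ≈ 0.150 L/h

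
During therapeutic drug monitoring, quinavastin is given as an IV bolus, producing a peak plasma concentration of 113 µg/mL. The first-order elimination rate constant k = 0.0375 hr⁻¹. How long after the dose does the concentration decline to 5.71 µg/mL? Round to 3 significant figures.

79.6 hours

C(t) = C₀ e^(−kt)  ⇒  t = ln(C₀/C) / k
t = ln(113/5.71) / 0.03750 = 2.985 / 0.03750 ≈ 79.6 hours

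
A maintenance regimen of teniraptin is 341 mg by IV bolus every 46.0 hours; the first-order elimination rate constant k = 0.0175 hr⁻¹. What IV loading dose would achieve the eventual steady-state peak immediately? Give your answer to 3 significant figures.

617 mg

Accumulation ratio R = 1 / (1 − e^(−kτ)) = 1 / (1 − e^(−0.01750×46.0)) = 1 / (1 − 0.4471) = 1.809
Loading dose = maintenance dose × R = 341 × 1.809 ≈ 617 mg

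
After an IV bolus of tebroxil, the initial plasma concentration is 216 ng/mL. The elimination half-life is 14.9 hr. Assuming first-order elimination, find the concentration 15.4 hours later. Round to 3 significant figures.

k = ln 2 / 14.9 = 0.04652 hr⁻¹
15.4 hr is 1.034 half-lives, so C = 216 × (1/2)^1.034 = 216 × 0.4885 ≈ 106 ng/mL

106 ng/mL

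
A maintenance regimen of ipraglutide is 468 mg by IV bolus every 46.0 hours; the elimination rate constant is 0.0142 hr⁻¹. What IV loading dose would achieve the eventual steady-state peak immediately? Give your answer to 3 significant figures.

976 mg

Accumulation ratio R = 1 / (1 − e^(−kτ)) = 1 / (1 − e^(−0.01420×46.0)) = 1 / (1 − 0.5204) = 2.085
Loading dose = maintenance dose × R = 468 × 2.085 ≈ 976 mg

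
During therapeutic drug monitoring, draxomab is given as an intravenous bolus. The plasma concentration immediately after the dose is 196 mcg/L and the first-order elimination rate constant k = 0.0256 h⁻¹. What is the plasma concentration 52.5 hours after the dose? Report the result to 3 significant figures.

C(t) = C₀ e^(−kt) = 196 × e^(−0.02560 × 52.5) = 196 × e^(−1.344) = 196 × 0.2608 ≈ 51.1 mcg/L

51.1 mcg/L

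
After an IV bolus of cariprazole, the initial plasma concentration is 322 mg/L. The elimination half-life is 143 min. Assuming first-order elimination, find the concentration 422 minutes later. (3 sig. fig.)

41.6 mg/L

k = ln 2 / 143 = 0.004847 min⁻¹
C(t) = C₀ e^(−kt) = 322 × e^(−0.004847 × 422) = 322 × e^(−2.046) = 322 × 0.1293 ≈ 41.6 mg/L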